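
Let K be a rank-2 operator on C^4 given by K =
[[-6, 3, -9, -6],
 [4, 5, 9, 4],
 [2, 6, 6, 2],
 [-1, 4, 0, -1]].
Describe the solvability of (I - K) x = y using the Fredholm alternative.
(I - K) is invertible (det(I - K) = -114 ≠ 0), so for every y in C^4 the equation (I - K) x = y has a unique solution.

K has rank 2 and factors as K = U V^T = u1 v1^T + u2 v2^T with u1 = (0, -2, -2, -1), v1 = (-1, -3, -3, -1), u2 = (-3, 1, 0, -1), v2 = (2, -1, 3, 2) (multiplying out reproduces the displayed K). The nonzero eigenvalues of U V^T coincide with those of the 2 x 2 matrix G = V^T U = [[v1·u1, v1·u2], [v2·u1, v2·u2]] = [[13, 1], [-6, -9]], and by the Sylvester determinant identity det(I_4 - U V^T) = det(I_2 - V^T U) = det([[-12, -1], [6, 10]]) = (-12)(10) - (-1)(6) = -114. (Direct check: I - K =
[[7, -3, 9, 6],
 [-4, -4, -9, -4],
 [-2, -6, -5, -2],
 [1, -4, 0, 2]]
has determinant -114.) The finite-dimensional Fredholm alternative says: either (I - K) is invertible, or ker(I - K) ≠ {0} and then range(I - K) = ker((I - K)^*)^⊥, with dim ker(I - K) = dim ker((I - K)^*). Since det(I - K) ≠ 0, 1 is not an eigenvalue of K and ker(I - K) = {0}, so we are in the first case: for every y there is a unique x = (I - K)^(-1) y. (Explicitly, by the Woodbury identity, (I - U V^T)^(-1) = I + U (I_2 - G)^(-1) V^T.)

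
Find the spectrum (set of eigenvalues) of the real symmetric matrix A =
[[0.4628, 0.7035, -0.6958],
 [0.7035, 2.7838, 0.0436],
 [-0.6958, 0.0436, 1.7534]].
sigma(A) ≈ {0, 2, 3}

A is real symmetric, so its spectrum consists of real eigenvalues. Expanding the characteristic polynomial of the displayed matrix gives
  det(λ I - A) = p(λ) = λ^3 + (-5)λ^2 + (6)λ + (0).
Solving p(λ) = 0 yields eigenvalues ≈ 0, 2, 3. (A is shown rounded to 4 decimals, so these recover the underlying integer eigenvalues to within that precision.)
Verification: the trace of A = 5 equals the sum of eigenvalues 5, and det(A) ≈ -0.0001 matches the eigenvalue product 0.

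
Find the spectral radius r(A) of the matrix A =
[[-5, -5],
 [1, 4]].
r(A) = (1 + sqrt(61))/2 ≈ 4.4051

The eigenvalues of A are the roots of its characteristic polynomial. With M = A (coefficients from the trace and determinant):
  p(λ) = det(λ I - M) = λ^2 + λ - 15.
For λ^2 + λ - 15 the discriminant is 61. It is nonnegative but not a perfect square, so the roots are real and irrational: λ = (-1 ± sqrt(61))/2 ≈ 3.4051, -4.4051.
Thus the eigenvalues (to 4 decimals) are 3.4051 (modulus 3.4051); -4.4051 (modulus 4.4051). The spectral radius is the largest modulus: r(A) = (1 + sqrt(61))/2 ≈ 4.4051. (Cross-check: r(A) ≤ ||A||_2 ≈ 7.9658; equality holds whenever A is normal, though it can also hold for some non-normal A.)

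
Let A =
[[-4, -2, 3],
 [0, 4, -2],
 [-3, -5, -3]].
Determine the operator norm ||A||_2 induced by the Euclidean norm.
||A||_2 ≈ 7.7522 (= sqrt(largest eigenvalue of A^T A))

||A||_2 = sigma_max(A) = sqrt(lambda_max(A^T A)). Form the symmetric matrix M = A^T A =
[[25, 23, -3],
 [23, 45, 1],
 [-3, 1, 22]].
Its characteristic polynomial (trace, sum of principal 2x2 minors, determinant of M give the coefficients) is
  p(λ) = det(λ I - M) = λ^3 - 92λ^2 + 2126λ - 12544.
No integer candidate from the rational root theorem (±divisors of 12544) is a root, so the roots are irrational. The cubic discriminant is Δ = 662362464 > 0, so there are three distinct real roots. p(9) = -133 and p(10) = 516 have opposite signs, so a root lies in (9, 10); Newton's method refines it to λ ≈ 9.1898. p(22) = 348 and p(23) = -147 have opposite signs, so a root lies in (22, 23); Newton's method refines it to λ ≈ 22.7131. p(60) = -184 and p(61) = 1791 have opposite signs, so a root lies in (60, 61); Newton's method refines it to λ ≈ 60.0971. Check (Vieta): the three roots sum to 92, matching tr M = 92.
So the eigenvalues of A^T A are ≈ 9.1898, 22.7131, 60.0971 (all ≥ 0, as they must be for A^T A). The largest is λ_max ≈ 60.0971, hence ||A||_2 = sqrt(λ_max) ≈ 7.7522.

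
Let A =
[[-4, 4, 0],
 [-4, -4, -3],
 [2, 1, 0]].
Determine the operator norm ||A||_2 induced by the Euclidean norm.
||A||_2 ≈ 6.6889 (= sqrt(largest eigenvalue of A^T A))

||A||_2 = sigma_max(A) = sqrt(lambda_max(A^T A)). Form the symmetric matrix M = A^T A =
[[36, 2, 12],
 [2, 33, 12],
 [12, 12, 9]].
Its characteristic polynomial (trace, sum of principal 2x2 minors, determinant of M give the coefficients) is
  p(λ) = det(λ I - M) = λ^3 - 78λ^2 + 1517λ - 1296.
No integer candidate from the rational root theorem (±divisors of 1296) is a root, so the roots are irrational. The cubic discriminant is Δ = 291702352 > 0, so there are three distinct real roots. p(0) = -1296 and p(1) = 144 have opposite signs, so a root lies in (0, 1); Newton's method refines it to λ ≈ 0.895. p(32) = 144 and p(33) = -240 have opposite signs, so a root lies in (32, 33); Newton's method refines it to λ ≈ 32.3633. p(44) = -372 and p(45) = 144 have opposite signs, so a root lies in (44, 45); Newton's method refines it to λ ≈ 44.7416. Check (Vieta): the three roots sum to 78, matching tr M = 78.
So the eigenvalues of A^T A are ≈ 0.895, 32.3633, 44.7416 (all ≥ 0, as they must be for A^T A). The largest is λ_max ≈ 44.7416, hence ||A||_2 = sqrt(λ_max) ≈ 6.6889.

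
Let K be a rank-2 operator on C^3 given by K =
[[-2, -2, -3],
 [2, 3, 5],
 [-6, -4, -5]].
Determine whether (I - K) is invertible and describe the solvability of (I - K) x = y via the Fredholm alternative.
(I - K) is singular (det(I - K) = 0, i.e. 1 ∈ sigma(K)). (I - K) x = y is solvable iff y ⊥ ker((I - K)^*) = span{(2, 0, -1)}, i.e. iff 2y_1 - y_3 = 0. When solvable, x is determined up to adding multiples of (4, -9, 2) (ker(I - K) = span{(4, -9, 2)}, dimension 1).

K has rank 2 and factors as K = U V^T = u1 v1^T + u2 v2^T with u1 = (1, -2, 1), v1 = (-2, -2, -3), u2 = (0, 1, 2), v2 = (-2, -1, -1) (multiplying out reproduces the displayed K). The nonzero eigenvalues of U V^T coincide with those of the 2 x 2 matrix G = V^T U = [[v1·u1, v1·u2], [v2·u1, v2·u2]] = [[-1, -8], [-1, -3]], and by the Sylvester determinant identity det(I_3 - U V^T) = det(I_2 - V^T U) = det([[2, 8], [1, 4]]) = (2)(4) - (8)(1) = 0. (Direct check: I - K =
[[3, 2, 3],
 [-2, -2, -5],
 [6, 4, 6]]
has determinant 0.) So 1 is an eigenvalue of K and (I - K) is not invertible. The finite-dimensional Fredholm alternative says: either (I - K) is invertible, or ker(I - K) ≠ {0} and then range(I - K) = ker((I - K)^*)^⊥, with dim ker(I - K) = dim ker((I - K)^*). We are in the second case, so we compute both kernels via the 2 x 2 reduction. If (I - U V^T) x = 0 then x = U (V^T x) lies in the column space of U; writing x = U b gives U (I_2 - G) b = 0, and since u1, u2 are independent, (I_2 - G) b = 0. With I_2 - G = [[2, 8], [1, 4]] (singular, as its determinant is 0) a null vector is b = (4, -1), so ker(I - K) = span{4·u1 + (-1)·u2} = span{(4, -9, 2)}. For the adjoint, (I - K)^* = I - K^T = I - V U^T, and the same argument gives ker((I - K)^*) = {V a : (I_2 - G)^T a = 0}; (I_2 - G)^T = [[2, 1], [8, 4]] has null vector a = (1, -2), so ker((I - K)^*) = span{1·v1 + (-2)·v2} = span{(2, 0, -1)}. (Both kernels are 1-dimensional, matching rank(I - K) = 2.) Therefore (I - K) x = y is solvable iff <y, (2, 0, -1)> = 0, i.e. iff 2y_1 - y_3 = 0; when solvable the solution set is the line x_p + c·(4, -9, 2), c ∈ C.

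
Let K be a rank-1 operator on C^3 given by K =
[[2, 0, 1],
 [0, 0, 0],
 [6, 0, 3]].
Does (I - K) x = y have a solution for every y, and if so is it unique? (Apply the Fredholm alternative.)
(I - K) is invertible (det(I - K) = -4 ≠ 0), so for every y in C^3 the equation (I - K) x = y has a unique solution.

K has rank 1, so it is an outer product K = u v^T: every row of K is a multiple of one row vector. Reading off the entries, u = (1, 0, 3) and v = (2, 0, 1) (row i of K equals u_i·v^T). A rank-one matrix u v^T satisfies K u = u (v·u) and kills the (2)-dimensional subspace v^⊥, so its characteristic polynomial is lambda^2 (lambda - v·u) with v·u = tr K = 5. Hence the eigenvalues of I - K are 1 (multiplicity 2) and 1 - (5) = -4, so det(I - K) = -4. (Direct check: I - K =
[[-1, 0, -1],
 [0, 1, 0],
 [-6, 0, -2]]
has determinant -4.) The finite-dimensional Fredholm alternative says: either (I - K) is invertible, or ker(I - K) ≠ {0} and then range(I - K) = ker((I - K)^*)^⊥, with dim ker(I - K) = dim ker((I - K)^*). Since det(I - K) ≠ 0, 1 is not an eigenvalue of K and ker(I - K) = {0}, so we are in the first case: for every y there is a unique x = (I - K)^(-1) y. Explicitly, by the Sherman–Morrison formula, (I - u v^T)^(-1) = I + u v^T/(1 - v·u), i.e. (I - K)^(-1) = I + K/(-4).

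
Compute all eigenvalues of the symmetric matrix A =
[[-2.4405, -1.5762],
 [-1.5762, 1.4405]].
sigma(A) ≈ {-3, 2}

A is real symmetric, so its spectrum consists of real eigenvalues. Expanding the characteristic polynomial of the displayed matrix gives
  det(λ I - A) = p(λ) = λ^2 + (1)λ + (-6).
Solving p(λ) = 0 yields eigenvalues ≈ -3, 2. (A is shown rounded to 4 decimals, so these recover the underlying integer eigenvalues to within that precision.)
Verification: the trace of A = -1 equals the sum of eigenvalues -1, and det(A) ≈ -5.9999 matches the eigenvalue product -6.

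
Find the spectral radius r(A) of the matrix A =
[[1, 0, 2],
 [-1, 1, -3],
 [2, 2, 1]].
r(A) ≈ 2.3602

The eigenvalues of A are the roots of its characteristic polynomial. With M = A (coefficients from the trace, the sum of principal 2x2 minors, and det A):
  p(λ) = det(λ I - M) = λ^3 - 3λ^2 + 5λ + 1.
No integer candidate from the rational root theorem (±divisors of 1) is a root, so the roots are irrational. The cubic discriminant is Δ = -464 < 0, so there is one real root and a complex-conjugate pair. p(-1) = -8 and p(0) = 1 have opposite signs, so a root lies in (-1, 0); Newton's method refines it to λ ≈ -0.1795. Dividing out (λ - (-0.1795)) leaves approximately λ^2 - 3.1795λ + 5.5708. For λ^2 - 3.1795λ + 5.5708 the discriminant is -12.1737. It is negative, so the remaining roots are the complex-conjugate pair λ ≈ 1.5898 ± 1.7445i. Their product equals the constant term, so |λ|^2 ≈ 5.5708 and |λ| ≈ 2.3602.
Thus the eigenvalues (to 4 decimals) are -0.1795 (modulus 0.1795); 1.5898 ± 1.7445i (modulus 2.3602). The spectral radius is the largest modulus: r(A) ≈ 2.3602. (Cross-check: r(A) ≤ ||A||_2 ≈ 4.2538; equality holds whenever A is normal, though it can also hold for some non-normal A.)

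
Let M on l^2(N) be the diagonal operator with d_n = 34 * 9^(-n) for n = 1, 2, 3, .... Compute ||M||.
||M|| = 34/9 (attained at n = 1)

For M diagonal, ||M|| = sup_n |d_n|. The sequence d_n = 34 * 9^(-n) is positive and strictly decreasing (ratio 9^(-1) < 1), so the supremum is d_1 = 34/9. Hence ||M|| = 34/9.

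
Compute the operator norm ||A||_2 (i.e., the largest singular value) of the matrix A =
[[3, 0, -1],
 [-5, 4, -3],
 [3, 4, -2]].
||A||_2 ≈ 7.348 (= sqrt(largest eigenvalue of A^T A))

||A||_2 = sigma_max(A) = sqrt(lambda_max(A^T A)). Form the symmetric matrix M = A^T A =
[[43, -8, 6],
 [-8, 32, -20],
 [6, -20, 14]].
Its characteristic polynomial (trace, sum of principal 2x2 minors, determinant of M give the coefficients) is
  p(λ) = det(λ I - M) = λ^3 - 89λ^2 + 1926λ - 1936.
No integer candidate from the rational root theorem (±divisors of 1936) is a root, so the roots are irrational. The cubic discriminant is Δ = 1217912836 > 0, so there are three distinct real roots. p(1) = -98 and p(2) = 1568 have opposite signs, so a root lies in (1, 2); Newton's method refines it to λ ≈ 1.0561. p(33) = 638 and p(34) = -32 have opposite signs, so a root lies in (33, 34); Newton's method refines it to λ ≈ 33.9514. p(53) = -982 and p(54) = 8 have opposite signs, so a root lies in (53, 54); Newton's method refines it to λ ≈ 53.9925. Check (Vieta): the three roots sum to 89, matching tr M = 89.
So the eigenvalues of A^T A are ≈ 1.0561, 33.9514, 53.9925 (all ≥ 0, as they must be for A^T A). The largest is λ_max ≈ 53.9925, hence ||A||_2 = sqrt(λ_max) ≈ 7.348.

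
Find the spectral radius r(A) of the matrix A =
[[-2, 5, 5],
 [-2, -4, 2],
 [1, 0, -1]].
r(A) ≈ 4.7892

The eigenvalues of A are the roots of its characteristic polynomial. With M = A (coefficients from the trace, the sum of principal 2x2 minors, and det A):
  p(λ) = det(λ I - M) = λ^3 + 7λ^2 + 19λ - 12.
No integer candidate from the rational root theorem (±divisors of 12) is a root, so the roots are irrational. The cubic discriminant is Δ = -25899 < 0, so there is one real root and a complex-conjugate pair. p(0) = -12 and p(1) = 15 have opposite signs, so a root lies in (0, 1); Newton's method refines it to λ ≈ 0.5232. Dividing out (λ - (0.5232)) leaves approximately λ^2 + 7.5232λ + 22.9361. For λ^2 + 7.5232λ + 22.9361 the discriminant is -35.1459. It is negative, so the remaining roots are the complex-conjugate pair λ ≈ -3.7616 ± 2.9642i. Their product equals the constant term, so |λ|^2 ≈ 22.9361 and |λ| ≈ 4.7892.
Thus the eigenvalues (to 4 decimals) are 0.5232 (modulus 0.5232); -3.7616 ± 2.9642i (modulus 4.7892). The spectral radius is the largest modulus: r(A) ≈ 4.7892. (Cross-check: r(A) ≤ ||A||_2 ≈ 7.474; equality holds whenever A is normal, though it can also hold for some non-normal A.)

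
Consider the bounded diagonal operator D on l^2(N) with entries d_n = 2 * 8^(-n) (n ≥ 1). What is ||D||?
||D|| = 1/4 (attained at n = 1)

For D diagonal, ||D|| = sup_n |d_n|. The sequence d_n = 2 * 8^(-n) is positive and strictly decreasing (ratio 8^(-1) < 1), so the supremum is d_1 = 2/8 = 1/4. Hence ||D|| = 1/4.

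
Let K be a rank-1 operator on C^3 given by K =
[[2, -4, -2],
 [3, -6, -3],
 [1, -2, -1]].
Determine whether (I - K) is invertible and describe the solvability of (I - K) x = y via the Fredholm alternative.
(I - K) is invertible (det(I - K) = 6 ≠ 0), so for every y in C^3 the equation (I - K) x = y has a unique solution.

K has rank 1, so it is an outer product K = u v^T: every row of K is a multiple of one row vector. Reading off the entries, u = (2, 3, 1) and v = (1, -2, -1) (row i of K equals u_i·v^T). A rank-one matrix u v^T satisfies K u = u (v·u) and kills the (2)-dimensional subspace v^⊥, so its characteristic polynomial is lambda^2 (lambda - v·u) with v·u = tr K = -5. Hence the eigenvalues of I - K are 1 (multiplicity 2) and 1 - (-5) = 6, so det(I - K) = 6. (Direct check: I - K =
[[-1, 4, 2],
 [-3, 7, 3],
 [-1, 2, 2]]
has determinant 6.) The finite-dimensional Fredholm alternative says: either (I - K) is invertible, or ker(I - K) ≠ {0} and then range(I - K) = ker((I - K)^*)^⊥, with dim ker(I - K) = dim ker((I - K)^*). Since det(I - K) ≠ 0, 1 is not an eigenvalue of K and ker(I - K) = {0}, so we are in the first case: for every y there is a unique x = (I - K)^(-1) y. Explicitly, by the Sherman–Morrison formula, (I - u v^T)^(-1) = I + u v^T/(1 - v·u), i.e. (I - K)^(-1) = I + K/(6).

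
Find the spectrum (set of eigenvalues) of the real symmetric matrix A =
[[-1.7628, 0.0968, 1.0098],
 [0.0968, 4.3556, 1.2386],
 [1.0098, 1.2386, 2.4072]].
sigma(A) ≈ {-2, 2, 5}

A is real symmetric, so its spectrum consists of real eigenvalues. Expanding the characteristic polynomial of the displayed matrix gives
  det(λ I - A) = p(λ) = λ^3 + (-5)λ^2 + (-4)λ + (20).
Solving p(λ) = 0 yields eigenvalues ≈ -2, 2, 5. (A is shown rounded to 4 decimals, so these recover the underlying integer eigenvalues to within that precision.)
Verification: the trace of A = 5 equals the sum of eigenvalues 5, and det(A) ≈ -20.0000 matches the eigenvalue product -20.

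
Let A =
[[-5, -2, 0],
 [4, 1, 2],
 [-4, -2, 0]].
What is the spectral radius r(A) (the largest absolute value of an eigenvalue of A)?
r(A) = 2

The eigenvalues of A are the roots of its characteristic polynomial. With M = A (coefficients from the trace, the sum of principal 2x2 minors, and det A):
  p(λ) = det(λ I - M) = λ^3 + 4λ^2 + 7λ + 4.
By the rational root theorem any rational root is an integer divisor of 4. Testing λ = -1: p(-1) = -1 + 4 - 7 + 4 = 0, so λ = -1 is a root. Dividing out (λ + 1) leaves p(λ) = (λ + 1)(λ^2 + 3λ + 4). For λ^2 + 3λ + 4 the discriminant is -7. It is negative, so the roots are the complex-conjugate pair λ = -3/2 ± (sqrt(7)/2) i ≈ -1.5 ± 1.3229i. For a conjugate pair the product of the roots equals the constant term, so |λ|^2 = 4 and |λ| = sqrt(4) = 2.
Thus the eigenvalues (to 4 decimals) are -1.5 ± 1.3229i (modulus 2); -1 (modulus 1). The spectral radius is the largest modulus: r(A) = 2. (Cross-check: r(A) ≤ ||A||_2 ≈ 8.1625; equality holds whenever A is normal, though it can also hold for some non-normal A.)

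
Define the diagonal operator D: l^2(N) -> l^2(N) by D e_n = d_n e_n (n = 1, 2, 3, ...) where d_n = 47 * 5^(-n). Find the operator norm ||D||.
||D|| = 47/5 (attained at n = 1)

For D diagonal, ||D|| = sup_n |d_n|. The sequence d_n = 47 * 5^(-n) is positive and strictly decreasing (ratio 5^(-1) < 1), so the supremum is d_1 = 47/5. Hence ||D|| = 47/5.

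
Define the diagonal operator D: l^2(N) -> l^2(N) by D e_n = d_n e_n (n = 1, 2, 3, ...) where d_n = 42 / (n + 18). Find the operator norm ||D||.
||D|| = 42/19 (attained at n = 1)

For D diagonal, ||D|| = sup_n |d_n| = sup_n 42/(n + 18). This is positive and strictly decreasing in n, so the supremum is attained at n = 1: d_1 = 42/(1 + 18) = 42/19. Hence ||D|| = 42/19.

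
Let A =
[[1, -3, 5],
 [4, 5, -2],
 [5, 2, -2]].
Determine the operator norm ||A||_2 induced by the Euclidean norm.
||A||_2 ≈ 9.1893 (= sqrt(largest eigenvalue of A^T A))

||A||_2 = sigma_max(A) = sqrt(lambda_max(A^T A)). Form the symmetric matrix M = A^T A =
[[42, 27, -13],
 [27, 38, -29],
 [-13, -29, 33]].
Its characteristic polynomial (trace, sum of principal 2x2 minors, determinant of M give the coefficients) is
  p(λ) = det(λ I - M) = λ^3 - 113λ^2 + 2497λ - 7225.
No integer candidate from the rational root theorem (±divisors of 7225) is a root, so the roots are irrational. The cubic discriminant is Δ = 10925457904 > 0, so there are three distinct real roots. p(3) = -724 and p(4) = 1019 have opposite signs, so a root lies in (3, 4); Newton's method refines it to λ ≈ 3.4012. p(25) = 200 and p(26) = -1115 have opposite signs, so a root lies in (25, 26); Newton's method refines it to λ ≈ 25.1558. p(84) = -2101 and p(85) = 2720 have opposite signs, so a root lies in (84, 85); Newton's method refines it to λ ≈ 84.443. Check (Vieta): the three roots sum to 113, matching tr M = 113.
So the eigenvalues of A^T A are ≈ 3.4012, 25.1558, 84.443 (all ≥ 0, as they must be for A^T A). The largest is λ_max ≈ 84.443, hence ||A||_2 = sqrt(λ_max) ≈ 9.1893.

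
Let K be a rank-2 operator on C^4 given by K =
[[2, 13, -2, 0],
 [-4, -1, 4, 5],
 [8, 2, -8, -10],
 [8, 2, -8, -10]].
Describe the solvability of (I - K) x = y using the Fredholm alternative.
(I - K) is invertible (det(I - K) = 48 ≠ 0), so for every y in C^4 the equation (I - K) x = y has a unique solution.

K has rank 2 and factors as K = U V^T = u1 v1^T + u2 v2^T with u1 = (3, -1, 2, 2), v1 = (2, 3, -2, -2), u2 = (2, 1, -2, -2), v2 = (-2, 2, 2, 3) (multiplying out reproduces the displayed K). The nonzero eigenvalues of U V^T coincide with those of the 2 x 2 matrix G = V^T U = [[v1·u1, v1·u2], [v2·u1, v2·u2]] = [[-5, 15], [2, -12]], and by the Sylvester determinant identity det(I_4 - U V^T) = det(I_2 - V^T U) = det([[6, -15], [-2, 13]]) = (6)(13) - (-15)(-2) = 48. (Direct check: I - K =
[[-1, -13, 2, 0],
 [4, 2, -4, -5],
 [-8, -2, 9, 10],
 [-8, -2, 8, 11]]
has determinant 48.) The finite-dimensional Fredholm alternative says: either (I - K) is invertible, or ker(I - K) ≠ {0} and then range(I - K) = ker((I - K)^*)^⊥, with dim ker(I - K) = dim ker((I - K)^*). Since det(I - K) ≠ 0, 1 is not an eigenvalue of K and ker(I - K) = {0}, so we are in the first case: for every y there is a unique x = (I - K)^(-1) y. (Explicitly, by the Woodbury identity, (I - U V^T)^(-1) = I + U (I_2 - G)^(-1) V^T.)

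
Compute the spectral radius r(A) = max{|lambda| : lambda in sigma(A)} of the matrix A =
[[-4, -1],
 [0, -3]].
r(A) = 4

The eigenvalues of A are the roots of its characteristic polynomial. With M = A (coefficients from the trace and determinant):
  p(λ) = det(λ I - M) = λ^2 + 7λ + 12.
For λ^2 + 7λ + 12 the discriminant is 1. It is a perfect square (1^2), so the roots are rational: λ = (-7 ± 1)/2 = -3, -4.
Thus the eigenvalues (to 4 decimals) are -3 (modulus 3); -4 (modulus 4). The spectral radius is the largest modulus: r(A) = 4. (Cross-check: r(A) ≤ ||A||_2 ≈ 4.2426; equality holds whenever A is normal, though it can also hold for some non-normal A.)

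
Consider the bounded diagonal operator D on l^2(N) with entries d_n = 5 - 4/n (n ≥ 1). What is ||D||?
||D|| = 5

For a diagonal operator on l^2 with entries d_n, ||D|| = sup_n |d_n|. Here d_1 = 1, d_2 = 3, ..., and d_n = 5 - 4/n increases monotonically toward 5. All terms lie in [1, 5), so |d_n| = d_n and the supremum is the limit 5, which is not attained by any individual d_n. Hence ||D|| = 5.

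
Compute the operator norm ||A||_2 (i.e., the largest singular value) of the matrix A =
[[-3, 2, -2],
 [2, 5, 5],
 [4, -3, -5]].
||A||_2 ≈ 9.1696 (= sqrt(largest eigenvalue of A^T A))

||A||_2 = sigma_max(A) = sqrt(lambda_max(A^T A)). Form the symmetric matrix M = A^T A =
[[29, -8, -4],
 [-8, 38, 36],
 [-4, 36, 54]].
Its characteristic polynomial (trace, sum of principal 2x2 minors, determinant of M give the coefficients) is
  p(λ) = det(λ I - M) = λ^3 - 121λ^2 + 3344λ - 20164.
No integer candidate from the rational root theorem (±divisors of 20164) is a root, so the roots are irrational. The cubic discriminant is Δ = 7139874880 > 0, so there are three distinct real roots. p(8) = -644 and p(9) = 860 have opposite signs, so a root lies in (8, 9); Newton's method refines it to λ ≈ 8.4128. p(28) = 556 and p(29) = -560 have opposite signs, so a root lies in (28, 29); Newton's method refines it to λ ≈ 28.5062. p(84) = -340 and p(85) = 3976 have opposite signs, so a root lies in (84, 85); Newton's method refines it to λ ≈ 84.0811. Check (Vieta): the three roots sum to 121, matching tr M = 121.
So the eigenvalues of A^T A are ≈ 8.4128, 28.5062, 84.0811 (all ≥ 0, as they must be for A^T A). The largest is λ_max ≈ 84.0811, hence ||A||_2 = sqrt(λ_max) ≈ 9.1696.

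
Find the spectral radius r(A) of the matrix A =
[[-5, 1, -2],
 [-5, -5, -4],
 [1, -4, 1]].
r(A) = 7

The eigenvalues of A are the roots of its characteristic polynomial. With M = A (coefficients from the trace, the sum of principal 2x2 minors, and det A):
  p(λ) = det(λ I - M) = λ^3 + 9λ^2 + 6λ - 56.
By the rational root theorem any rational root is an integer divisor of 56. Testing λ = -7: p(-7) = -343 + 441 - 42 - 56 = 0, so λ = -7 is a root. Dividing out (λ + 7) leaves p(λ) = (λ + 7)(λ^2 + 2λ - 8). For λ^2 + 2λ - 8 the discriminant is 36. It is a perfect square (6^2), so the roots are rational: λ = (-2 ± 6)/2 = 2, -4.
Thus the eigenvalues (to 4 decimals) are 2 (modulus 2); -4 (modulus 4); -7 (modulus 7). The spectral radius is the largest modulus: r(A) = 7. (Cross-check: r(A) ≤ ||A||_2 ≈ 9.0336; equality holds whenever A is normal, though it can also hold for some non-normal A.)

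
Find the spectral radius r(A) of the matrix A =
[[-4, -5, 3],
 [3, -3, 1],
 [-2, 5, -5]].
r(A) ≈ 6.7308

The eigenvalues of A are the roots of its characteristic polynomial. With M = A (coefficients from the trace, the sum of principal 2x2 minors, and det A):
  p(λ) = det(λ I - M) = λ^3 + 12λ^2 + 63λ + 78.
No integer candidate from the rational root theorem (±divisors of 78) is a root, so the roots are irrational. The cubic discriminant is Δ = -70632 < 0, so there is one real root and a complex-conjugate pair. p(-2) = -8 and p(-1) = 26 have opposite signs, so a root lies in (-2, -1); Newton's method refines it to λ ≈ -1.7217. Dividing out (λ - (-1.7217)) leaves approximately λ^2 + 10.2783λ + 45.3038. For λ^2 + 10.2783λ + 45.3038 the discriminant is -75.5718. It is negative, so the remaining roots are the complex-conjugate pair λ ≈ -5.1391 ± 4.3466i. Their product equals the constant term, so |λ|^2 ≈ 45.3038 and |λ| ≈ 6.7308.
Thus the eigenvalues (to 4 decimals) are -1.7217 (modulus 1.7217); -5.1391 ± 4.3466i (modulus 6.7308). The spectral radius is the largest modulus: r(A) ≈ 6.7308. (Cross-check: r(A) ≤ ||A||_2 ≈ 9.5731; equality holds whenever A is normal, though it can also hold for some non-normal A.)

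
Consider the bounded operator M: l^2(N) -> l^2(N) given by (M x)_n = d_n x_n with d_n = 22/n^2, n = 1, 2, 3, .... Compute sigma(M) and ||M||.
sigma(M) = {22/n^2 : n ≥ 1} ∪ {0}; ||M|| = 22

A bounded diagonal operator on l^2 with diagonal entries d_n has spectrum equal to the closure of {d_n : n ≥ 1}: every d_n is an eigenvalue (with eigenvector e_n), so {d_n} ⊂ sigma(M); the spectrum is closed, so its closure is too; and for lambda not in the closure, (M - lambda I) has bounded inverse (the diagonal entries 1/(d_n - lambda) are bounded). For our sequence d_n = 22/n^2, n = 1, 2, 3, ...:
  - {d_n} = {22/n^2 : n ≥ 1}; the only limit point is 0
  - closure = {22/n^2 : n ≥ 1} ∪ {0}
For the norm: a diagonal operator has ||M|| = sup_n |d_n|. Here d_n = 22/n^2 is positive and decreasing, so sup_n |d_n| = d_1 = 22. So ||M|| = 22.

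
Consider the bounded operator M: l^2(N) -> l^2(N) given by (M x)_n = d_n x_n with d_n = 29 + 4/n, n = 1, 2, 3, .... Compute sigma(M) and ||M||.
sigma(M) = {29 + 4/n : n ≥ 1} ∪ {29}; ||M|| = 33

A bounded diagonal operator on l^2 with diagonal entries d_n has spectrum equal to the closure of {d_n : n ≥ 1}: every d_n is an eigenvalue (with eigenvector e_n), so {d_n} ⊂ sigma(M); the spectrum is closed, so its closure is too; and for lambda not in the closure, (M - lambda I) has bounded inverse (the diagonal entries 1/(d_n - lambda) are bounded). For our sequence d_n = 29 + 4/n, n = 1, 2, 3, ...:
  - {d_n} = {29 + 4/n : n ≥ 1}; the only limit point is 29
  - closure = {29 + 4/n : n ≥ 1} ∪ {29}
For the norm: a diagonal operator has ||M|| = sup_n |d_n|. Here d_n = 29 + 4/n is positive and decreasing, so sup_n |d_n| = d_1 = 29 + 4 = 33. So ||M|| = 33.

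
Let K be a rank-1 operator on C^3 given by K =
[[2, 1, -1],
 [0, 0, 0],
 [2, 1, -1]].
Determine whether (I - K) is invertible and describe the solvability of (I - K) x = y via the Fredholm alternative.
(I - K) is singular (det(I - K) = 0, i.e. 1 ∈ sigma(K)). (I - K) x = y is solvable iff y ⊥ ker((I - K)^*) = span{(2, 1, -1)}, i.e. iff 2y_1 + y_2 - y_3 = 0. When solvable, the solutions are x = y + c·(1, 0, 1), c arbitrary (ker(I - K) = span{(1, 0, 1)}, dimension 1).

K has rank 1, so it is an outer product K = u v^T: every row of K is a multiple of one row vector. Reading off the entries, u = (1, 0, 1) and v = (2, 1, -1) (row i of K equals u_i·v^T). A rank-one matrix u v^T satisfies K u = u (v·u) and kills the (2)-dimensional subspace v^⊥, so its characteristic polynomial is lambda^2 (lambda - v·u) with v·u = tr K = 1. Hence the eigenvalues of I - K are 1 (multiplicity 2) and 1 - (1) = 0, so det(I - K) = 0. (Direct check: I - K =
[[-1, -1, 1],
 [0, 1, 0],
 [-2, -1, 2]]
has determinant 0.) So 1 is an eigenvalue of K and (I - K) is not invertible. The finite-dimensional Fredholm alternative says: either (I - K) is invertible, or ker(I - K) ≠ {0} and then range(I - K) = ker((I - K)^*)^⊥, with dim ker(I - K) = dim ker((I - K)^*). We are in the second case, so we need both kernels. Kernel of I - K: (I - K) u = u - u (v·u) = u - u = 0, so ker(I - K) = span{u} = span{(1, 0, 1)} (it is exactly 1-dimensional because rank(I - K) = 2). Kernel of the adjoint: K is real, so (I - K)^* = I - K^T = I - v u^T, and (I - v u^T) v = v - v (u·v) = 0; hence ker((I - K)^*) = span{v} = span{(2, 1, -1)}. Therefore (I - K) x = y is solvable iff <y, v> = 0, i.e. iff 2y_1 + y_2 - y_3 = 0. When this holds, K y = u (v·y) = 0, so (I - K) y = y and x = y is a particular solution; the full solution set is the line x = y + c·u = y + c·(1, 0, 1), c ∈ C.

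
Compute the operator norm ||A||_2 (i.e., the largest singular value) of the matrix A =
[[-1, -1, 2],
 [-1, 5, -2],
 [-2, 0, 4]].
||A||_2 ≈ 6.104 (= sqrt(largest eigenvalue of A^T A))

||A||_2 = sigma_max(A) = sqrt(lambda_max(A^T A)). Form the symmetric matrix M = A^T A =
[[6, -4, -8],
 [-4, 26, -12],
 [-8, -12, 24]].
Its characteristic polynomial (trace, sum of principal 2x2 minors, determinant of M give the coefficients) is
  p(λ) = det(λ I - M) = λ^3 - 56λ^2 + 700λ - 64.
No integer candidate from the rational root theorem (±divisors of 64) is a root, so the roots are irrational. The cubic discriminant is Δ = 164730112 > 0, so there are three distinct real roots. p(0) = -64 and p(1) = 581 have opposite signs, so a root lies in (0, 1); Newton's method refines it to λ ≈ 0.0921. p(18) = 224 and p(19) = -121 have opposite signs, so a root lies in (18, 19); Newton's method refines it to λ ≈ 18.6495. p(37) = -175 and p(38) = 544 have opposite signs, so a root lies in (37, 38); Newton's method refines it to λ ≈ 37.2584. Check (Vieta): the three roots sum to 56, matching tr M = 56.
So the eigenvalues of A^T A are ≈ 0.0921, 18.6495, 37.2584 (all ≥ 0, as they must be for A^T A). The largest is λ_max ≈ 37.2584, hence ||A||_2 = sqrt(λ_max) ≈ 6.104.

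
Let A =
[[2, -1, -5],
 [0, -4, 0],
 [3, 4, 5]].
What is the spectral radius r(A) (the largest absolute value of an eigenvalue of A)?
r(A) = 5

The eigenvalues of A are the roots of its characteristic polynomial. With M = A (coefficients from the trace, the sum of principal 2x2 minors, and det A):
  p(λ) = det(λ I - M) = λ^3 - 3λ^2 - 3λ + 100.
By the rational root theorem any rational root is an integer divisor of 100. Testing λ = -4: p(-4) = -64 - 48 + 12 + 100 = 0, so λ = -4 is a root. Dividing out (λ + 4) leaves p(λ) = (λ + 4)(λ^2 - 7λ + 25). For λ^2 - 7λ + 25 the discriminant is -51. It is negative, so the roots are the complex-conjugate pair λ = 7/2 ± (sqrt(51)/2) i ≈ 3.5 ± 3.5707i. For a conjugate pair the product of the roots equals the constant term, so |λ|^2 = 25 and |λ| = sqrt(25) = 5.
Thus the eigenvalues (to 4 decimals) are 3.5 ± 3.5707i (modulus 5); -4 (modulus 4). The spectral radius is the largest modulus: r(A) = 5. (Cross-check: r(A) ≤ ||A||_2 ≈ 8.3455; equality holds whenever A is normal, though it can also hold for some non-normal A.)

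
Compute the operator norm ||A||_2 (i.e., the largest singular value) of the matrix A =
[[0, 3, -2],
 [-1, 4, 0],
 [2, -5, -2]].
||A||_2 = sqrt((63 + sqrt(2121))/2) ≈ 7.3843 (= sqrt(largest eigenvalue of A^T A))

||A||_2 = sigma_max(A) = sqrt(lambda_max(A^T A)). Form the symmetric matrix M = A^T A =
[[5, -14, -4],
 [-14, 50, 4],
 [-4, 4, 8]].
Its characteristic polynomial (trace, sum of principal 2x2 minors, determinant of M give the coefficients) is
  p(λ) = det(λ I - M) = λ^3 - 63λ^2 + 462λ.
The constant term is 0, so λ = 0 is a root. Dividing out λ leaves p(λ) = λ(λ^2 - 63λ + 462). For λ^2 - 63λ + 462 the discriminant is 2121. It is nonnegative but not a perfect square, so the roots are real and irrational: λ = (63 ± sqrt(2121))/2 ≈ 54.5272, 8.4728.
So the eigenvalues of A^T A are ≈ 0, 8.4728, 54.5272 (all ≥ 0, as they must be for A^T A). The largest is λ_max = (63 + sqrt(2121))/2 ≈ 54.5272, hence ||A||_2 = sqrt(λ_max) = sqrt((63 + sqrt(2121))/2) ≈ 7.3843.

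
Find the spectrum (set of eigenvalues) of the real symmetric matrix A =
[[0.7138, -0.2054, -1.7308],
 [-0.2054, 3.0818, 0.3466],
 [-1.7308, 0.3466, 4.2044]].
sigma(A) ≈ {0, 3, 5}

A is real symmetric, so its spectrum consists of real eigenvalues. Expanding the characteristic polynomial of the displayed matrix gives
  det(λ I - A) = p(λ) = λ^3 + (-8)λ^2 + (15)λ + (0).
Solving p(λ) = 0 yields eigenvalues ≈ 0, 3, 5. (A is shown rounded to 4 decimals, so these recover the underlying integer eigenvalues to within that precision.)
Verification: the trace of A = 8 equals the sum of eigenvalues 8, and det(A) ≈ 0.0000 matches the eigenvalue product 0.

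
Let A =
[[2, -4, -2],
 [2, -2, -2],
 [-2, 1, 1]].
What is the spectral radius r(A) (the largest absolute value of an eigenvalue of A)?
r(A) = 2

The eigenvalues of A are the roots of its characteristic polynomial. With M = A (coefficients from the trace, the sum of principal 2x2 minors, and det A):
  p(λ) = det(λ I - M) = λ^3 - λ^2 + 2λ + 4.
By the rational root theorem any rational root is an integer divisor of 4. Testing λ = -1: p(-1) = -1 - 1 - 2 + 4 = 0, so λ = -1 is a root. Dividing out (λ + 1) leaves p(λ) = (λ + 1)(λ^2 - 2λ + 4). For λ^2 - 2λ + 4 the discriminant is -12. It is negative, so the roots are the complex-conjugate pair λ = 1 ± (sqrt(12)/2) i ≈ 1 ± 1.7321i. For a conjugate pair the product of the roots equals the constant term, so |λ|^2 = 4 and |λ| = sqrt(4) = 2.
Thus the eigenvalues (to 4 decimals) are 1 ± 1.7321i (modulus 2); -1 (modulus 1). The spectral radius is the largest modulus: r(A) = 2. (Cross-check: r(A) ≤ ||A||_2 ≈ 6.317; equality holds whenever A is normal, though it can also hold for some non-normal A.)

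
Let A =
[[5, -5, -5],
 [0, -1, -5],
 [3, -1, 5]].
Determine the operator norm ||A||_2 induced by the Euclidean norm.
||A||_2 ≈ 9.6602 (= sqrt(largest eigenvalue of A^T A))

||A||_2 = sigma_max(A) = sqrt(lambda_max(A^T A)). Form the symmetric matrix M = A^T A =
[[34, -28, -10],
 [-28, 27, 25],
 [-10, 25, 75]].
Its characteristic polynomial (trace, sum of principal 2x2 minors, determinant of M give the coefficients) is
  p(λ) = det(λ I - M) = λ^3 - 136λ^2 + 3984λ - 100.
No integer candidate from the rational root theorem (±divisors of 100) is a root, so the roots are irrational. The cubic discriminant is Δ = 40601806160 > 0, so there are three distinct real roots. p(0) = -100 and p(1) = 3749 have opposite signs, so a root lies in (0, 1); Newton's method refines it to λ ≈ 0.0251. p(42) = 1412 and p(43) = -745 have opposite signs, so a root lies in (42, 43); Newton's method refines it to λ ≈ 42.6555. p(93) = -1495 and p(94) = 3284 have opposite signs, so a root lies in (93, 94); Newton's method refines it to λ ≈ 93.3194. Check (Vieta): the three roots sum to 136, matching tr M = 136.
So the eigenvalues of A^T A are ≈ 0.0251, 42.6555, 93.3194 (all ≥ 0, as they must be for A^T A). The largest is λ_max ≈ 93.3194, hence ||A||_2 = sqrt(λ_max) ≈ 9.6602.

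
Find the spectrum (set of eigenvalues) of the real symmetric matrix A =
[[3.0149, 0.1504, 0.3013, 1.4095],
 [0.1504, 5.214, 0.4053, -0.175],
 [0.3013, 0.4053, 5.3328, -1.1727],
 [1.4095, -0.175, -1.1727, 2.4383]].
sigma(A) ≈ {1, 4, 5, 6}

A is real symmetric, so its spectrum consists of real eigenvalues. Expanding the characteristic polynomial of the displayed matrix gives
  det(λ I - A) = p(λ) = λ^4 + (-16)λ^3 + (89)λ^2 + (-194)λ + (120.0013).
Solving p(λ) = 0 yields eigenvalues ≈ 1, 4, 5, 6. (A is shown rounded to 4 decimals, so these recover the underlying integer eigenvalues to within that precision.)
Verification: the trace of A = 16 equals the sum of eigenvalues 16, and det(A) ≈ 120.0013 matches the eigenvalue product 120.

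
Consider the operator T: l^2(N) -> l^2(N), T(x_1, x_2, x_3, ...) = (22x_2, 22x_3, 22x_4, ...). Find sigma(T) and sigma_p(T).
sigma(T) = closed disk {z in C : |z| ≤ 22}; sigma_p(T) = open disk {z in C : |z| < 22}

Note T = 22·V where V is the unit left shift (V x)_k = x_{k+1}; so sigma(T) = 22·sigma(V) and ||T|| = 22||V||. ||T x||^2 = 484sum_{k≥2} |x_k|^2 ≤ 484||x||^2, with equality on {x : x_1 = 0}, so ||T|| = 22. For any lambda with |lambda| < 22, set r = lambda/22 (|r| < 1); the vector x = (1, r, r^2, ...) is in l^2 and satisfies T x = 22(r, r^2, ...) = lambda x, so lambda is an eigenvalue. On the boundary |lambda| = 22 the geometric series diverges, so no l^2 eigenvector exists, but these lambda lie in the approximate point spectrum. Hence sigma(T) is the closed disk of radius 22 and sigma_p(T) is the open disk.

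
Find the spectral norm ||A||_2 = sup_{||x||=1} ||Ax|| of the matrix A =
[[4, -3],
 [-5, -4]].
||A||_2 = sqrt((66 + sqrt(512))/2) ≈ 6.6569 (= sqrt(largest eigenvalue of A^T A))

||A||_2 = sigma_max(A) = sqrt(lambda_max(A^T A)). Form the symmetric matrix M = A^T A =
[[41, 8],
 [8, 25]].
Its characteristic polynomial (trace, determinant of M give the coefficients) is
  p(λ) = det(λ I - M) = λ^2 - 66λ + 961.
For λ^2 - 66λ + 961 the discriminant is 512. It is nonnegative but not a perfect square, so the roots are real and irrational: λ = (66 ± sqrt(512))/2 ≈ 44.3137, 21.6863.
So the eigenvalues of A^T A are ≈ 21.6863, 44.3137 (all ≥ 0, as they must be for A^T A). The largest is λ_max = (66 + sqrt(512))/2 ≈ 44.3137, hence ||A||_2 = sqrt(λ_max) = sqrt((66 + sqrt(512))/2) ≈ 6.6569.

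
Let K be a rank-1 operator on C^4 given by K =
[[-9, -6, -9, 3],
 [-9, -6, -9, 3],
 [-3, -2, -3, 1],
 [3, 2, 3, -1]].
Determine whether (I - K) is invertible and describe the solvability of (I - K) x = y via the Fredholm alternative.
(I - K) is invertible (det(I - K) = 20 ≠ 0), so for every y in C^4 the equation (I - K) x = y has a unique solution.

K has rank 1, so it is an outer product K = u v^T: every row of K is a multiple of one row vector. Reading off the entries, u = (3, 3, 1, -1) and v = (-3, -2, -3, 1) (row i of K equals u_i·v^T). A rank-one matrix u v^T satisfies K u = u (v·u) and kills the (3)-dimensional subspace v^⊥, so its characteristic polynomial is lambda^3 (lambda - v·u) with v·u = tr K = -19. Hence the eigenvalues of I - K are 1 (multiplicity 3) and 1 - (-19) = 20, so det(I - K) = 20. (Direct check: I - K =
[[10, 6, 9, -3],
 [9, 7, 9, -3],
 [3, 2, 4, -1],
 [-3, -2, -3, 2]]
has determinant 20.) The finite-dimensional Fredholm alternative says: either (I - K) is invertible, or ker(I - K) ≠ {0} and then range(I - K) = ker((I - K)^*)^⊥, with dim ker(I - K) = dim ker((I - K)^*). Since det(I - K) ≠ 0, 1 is not an eigenvalue of K and ker(I - K) = {0}, so we are in the first case: for every y there is a unique x = (I - K)^(-1) y. Explicitly, by the Sherman–Morrison formula, (I - u v^T)^(-1) = I + u v^T/(1 - v·u), i.e. (I - K)^(-1) = I + K/(20).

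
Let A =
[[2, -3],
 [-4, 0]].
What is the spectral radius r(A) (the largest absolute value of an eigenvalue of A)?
r(A) = (2 + sqrt(52))/2 ≈ 4.6056

The eigenvalues of A are the roots of its characteristic polynomial. With M = A (coefficients from the trace and determinant):
  p(λ) = det(λ I - M) = λ^2 - 2λ - 12.
For λ^2 - 2λ - 12 the discriminant is 52. It is nonnegative but not a perfect square, so the roots are real and irrational: λ = (2 ± sqrt(52))/2 ≈ 4.6056, -2.6056.
Thus the eigenvalues (to 4 decimals) are 4.6056 (modulus 4.6056); -2.6056 (modulus 2.6056). The spectral radius is the largest modulus: r(A) = (2 + sqrt(52))/2 ≈ 4.6056. (Cross-check: r(A) ≤ ||A||_2 ≈ 4.7581; equality holds whenever A is normal, though it can also hold for some non-normal A.)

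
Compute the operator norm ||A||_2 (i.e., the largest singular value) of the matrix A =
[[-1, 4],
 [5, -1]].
||A||_2 = sqrt((43 + sqrt(405))/2) ≈ 5.618 (= sqrt(largest eigenvalue of A^T A))

||A||_2 = sigma_max(A) = sqrt(lambda_max(A^T A)). Form the symmetric matrix M = A^T A =
[[26, -9],
 [-9, 17]].
Its characteristic polynomial (trace, determinant of M give the coefficients) is
  p(λ) = det(λ I - M) = λ^2 - 43λ + 361.
For λ^2 - 43λ + 361 the discriminant is 405. It is nonnegative but not a perfect square, so the roots are real and irrational: λ = (43 ± sqrt(405))/2 ≈ 31.5623, 11.4377.
So the eigenvalues of A^T A are ≈ 11.4377, 31.5623 (all ≥ 0, as they must be for A^T A). The largest is λ_max = (43 + sqrt(405))/2 ≈ 31.5623, hence ||A||_2 = sqrt(λ_max) = sqrt((43 + sqrt(405))/2) ≈ 5.618.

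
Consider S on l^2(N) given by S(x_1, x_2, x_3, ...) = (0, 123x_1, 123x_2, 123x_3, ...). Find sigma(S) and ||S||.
sigma(S) = closed disk {z in C : |z| ≤ 123}; ||S|| = 123

Note S = 123·U where U is the unit right shift (U x)_k = x_{k-1} (with x_0 := 0); so ||S|| = 123||U|| and sigma(S) = 123·sigma(U). ||S x||^2 = sum_{k≥1} |123x_k|^2 = 15129||x||^2, so ||S|| = 123 and sigma(S) ⊂ {|z| ≤ 123}. For any |lambda| < 123, the equation (S - lambda I) x = 0 forces x_1 = 0, then 123x_k = lambda x_{k+1} ⇒ x = 0, so S has no eigenvalues. But (S - lambda I) is not surjective for |lambda| < 123: solving (S - lambda I) x = e_1 would require x_n proportional to (lambda/123)^(-n), which is not in l^2. So every |lambda| < 123 lies in the residual spectrum. The boundary |lambda| = 123 is in the approximate point spectrum (the spectrum is closed). Hence sigma(S) is the closed disk of radius 123.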